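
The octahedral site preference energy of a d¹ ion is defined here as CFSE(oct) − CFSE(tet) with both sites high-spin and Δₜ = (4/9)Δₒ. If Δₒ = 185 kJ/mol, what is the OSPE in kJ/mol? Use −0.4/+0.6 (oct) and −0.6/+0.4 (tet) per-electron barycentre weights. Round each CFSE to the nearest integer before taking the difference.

-25

Octahedral (high-spin): t₂g¹ eg⁰, CFSE = 1(−0.4) + 0(+0.6) = -0.4Δₒ = -0.4 × 185 = -74 kJ/mol.
Tetrahedral: e¹ t₂⁰, CFSE = 1(−0.6) + 0(+0.4) = -0.6Δₜ = -0.6 × (4/9) × 185 = -49 kJ/mol.
OSPE = -74 − (-49) = -25 kJ/mol.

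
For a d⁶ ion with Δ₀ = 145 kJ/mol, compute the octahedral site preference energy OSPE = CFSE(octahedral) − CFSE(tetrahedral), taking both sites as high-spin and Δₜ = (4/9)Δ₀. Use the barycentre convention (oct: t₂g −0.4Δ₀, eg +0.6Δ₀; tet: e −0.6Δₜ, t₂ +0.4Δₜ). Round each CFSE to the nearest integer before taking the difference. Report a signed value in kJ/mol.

In an octahedral site d⁶ (HS) is t₂g⁴ eg², giving CFSE(oct) = -0.4Δ₀ = -58 kJ/mol.
In a tetrahedral site the filling is e³ t₂³: CFSE(tet) = -0.6Δₜ = -0.6 × (4/9)(145) = -39 kJ/mol.
Subtracting, OSPE = -58 − (-39) = -19 kJ/mol.

-19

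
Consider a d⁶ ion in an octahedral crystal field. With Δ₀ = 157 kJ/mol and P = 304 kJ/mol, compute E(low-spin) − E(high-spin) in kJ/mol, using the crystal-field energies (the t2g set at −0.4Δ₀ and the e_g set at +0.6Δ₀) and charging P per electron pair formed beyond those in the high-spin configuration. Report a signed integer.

294

High-spin: t2g^4 e_g^2, CFSE = -0.4Δ₀ = -63 kJ/mol.
Low-spin t2g^6 e_g^0 gives -2.4Δ₀ = -377 kJ/mol, but forming 2 extra pairs costs 2P = 608 kJ/mol, so E(LS) = -377 + 608 = 231 kJ/mol.
The difference is 231 − (-63) = 294 kJ/mol, so high-spin lies lower.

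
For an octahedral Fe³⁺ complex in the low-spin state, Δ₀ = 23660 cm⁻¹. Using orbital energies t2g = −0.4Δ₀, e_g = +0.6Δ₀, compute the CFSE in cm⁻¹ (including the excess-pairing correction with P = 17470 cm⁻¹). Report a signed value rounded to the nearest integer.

-12380

Group 8 minus oxidation state +3 gives a d⁵ configuration for Fe³⁺.
Configuration: t2g^5 e_g^0.
The orbital stabilization is -2.0Δ₀ = -2.0 × 23660 = -47320 cm⁻¹.
Relative to high-spin t2g^3 e_g^2 (0 paired), the low-spin configuration has 2 additional pairs, contributing +2 × 17470 = +34940 cm⁻¹.
Net CFSE = -47320 + 34940 = -12380 cm⁻¹.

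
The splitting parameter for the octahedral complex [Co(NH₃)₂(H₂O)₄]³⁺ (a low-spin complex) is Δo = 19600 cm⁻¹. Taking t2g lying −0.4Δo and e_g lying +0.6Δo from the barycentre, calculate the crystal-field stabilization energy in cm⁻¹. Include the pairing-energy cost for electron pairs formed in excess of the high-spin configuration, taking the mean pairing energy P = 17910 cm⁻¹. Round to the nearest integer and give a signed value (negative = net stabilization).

Ligand charges: 2×(+0) from NH₃ and 4×(+0) from H₂O sum to +0; with overall charge +3, Co is +3.
Group 9 minus oxidation state +3 gives a d⁶ configuration for Co³⁺.
Electron filling gives t2g^6 e_g^0.
Orbital CFSE = 6(-0.4) + 0(0.6) = -2.4Δo = -2.4 × 19600 = -47040 cm⁻¹.
Pairing penalty: 3 pairs vs 1 in the high-spin reference → 2 extra × P = 35820 cm⁻¹.
Net CFSE = -47040 + 35820 = -11220 cm⁻¹.

-11220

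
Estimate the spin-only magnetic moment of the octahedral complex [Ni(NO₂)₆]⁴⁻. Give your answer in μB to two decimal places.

Each NO₂⁻ contributes -1; 6 × (-1) = -6. With overall charge -4, Ni is in the +2 oxidation state.
Ni²⁺: group 10, so d-count = 10 − 2 = 8.
For octahedral d⁸ the high- and low-spin configurations coincide.
Configuration: t₂g⁶ eg² → 2 unpaired electrons.
μ(spin-only) = √[2(2+2)] = √8 ≈ 2.83 μB.

2.83 μB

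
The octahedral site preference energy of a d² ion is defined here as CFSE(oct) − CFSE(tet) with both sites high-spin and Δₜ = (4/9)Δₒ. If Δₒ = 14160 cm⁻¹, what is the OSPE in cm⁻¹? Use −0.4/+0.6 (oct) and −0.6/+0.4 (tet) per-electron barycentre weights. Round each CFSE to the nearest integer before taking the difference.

-3776

In an octahedral site d² (HS) is t₂g² eg⁰, giving CFSE(oct) = -0.8Δₒ = -11328 cm⁻¹.
In a tetrahedral site the filling is e² t₂⁰: CFSE(tet) = -1.2Δₜ = -1.2 × (4/9)(14160) = -7552 cm⁻¹.
Subtracting, OSPE = -11328 − (-7552) = -3776 cm⁻¹.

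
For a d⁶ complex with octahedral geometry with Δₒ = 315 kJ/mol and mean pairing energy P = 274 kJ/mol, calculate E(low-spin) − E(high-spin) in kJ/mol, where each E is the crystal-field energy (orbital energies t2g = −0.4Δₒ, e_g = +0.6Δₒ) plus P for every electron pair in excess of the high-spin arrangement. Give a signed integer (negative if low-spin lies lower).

High-spin: t2g^4 e_g^2, CFSE = -0.4Δₒ = -126 kJ/mol.
For low-spin the configuration is t2g^6 e_g^0: orbital energy -2.4 × 315 = -756 kJ/mol, and 2 additional pairs relative to high-spin add 548 kJ/mol, giving -208 kJ/mol.
The difference is -208 − (-126) = -82 kJ/mol, so low-spin lies lower.

-82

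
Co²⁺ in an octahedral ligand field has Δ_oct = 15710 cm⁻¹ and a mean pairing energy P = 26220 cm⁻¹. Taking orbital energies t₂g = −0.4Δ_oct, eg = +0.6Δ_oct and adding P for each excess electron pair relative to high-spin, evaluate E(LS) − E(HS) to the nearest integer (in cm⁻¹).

10510

Co is in group 9, so Co²⁺ is d⁷ (9 − 2 = 7).
High-spin d⁷ fills as t₂g⁵ eg² with CFSE 5(−0.4) + 2(+0.6) = -0.8Δ_oct = -12568 cm⁻¹.
Low-spin: t₂g⁶ eg¹, orbital CFSE = -1.8Δ_oct = -28278 cm⁻¹; plus 1 excess pair × P = +26220 cm⁻¹; total -2058 cm⁻¹.
Thus E(LS) − E(HS) = 10510 cm⁻¹.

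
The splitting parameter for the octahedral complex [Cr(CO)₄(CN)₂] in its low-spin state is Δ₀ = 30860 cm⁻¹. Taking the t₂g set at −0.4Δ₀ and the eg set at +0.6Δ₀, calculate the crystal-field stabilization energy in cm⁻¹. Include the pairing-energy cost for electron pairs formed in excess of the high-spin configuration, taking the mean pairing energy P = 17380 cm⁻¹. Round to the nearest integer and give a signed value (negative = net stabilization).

Ligand charges: 4×(+0) from CO and 2×(-1) from CN⁻ sum to -2; with overall charge +0, Cr is +2.
Cr²⁺: group 6, so d-count = 6 − 2 = 4.
Electron filling gives t₂g⁴ eg⁰.
CFSE(orbital) = 4×(-0.4Δ₀) + 0×(0.6Δ₀) = -1.6Δ₀; with Δ₀ = 30860 cm⁻¹ that is -49376 cm⁻¹.
Relative to high-spin t₂g³ eg¹ (0 paired), the low-spin configuration has 1 additional pair, contributing +1 × 17380 = +17380 cm⁻¹.
Overall CFSE = -49376 + 17380 = -31996 cm⁻¹.

-31996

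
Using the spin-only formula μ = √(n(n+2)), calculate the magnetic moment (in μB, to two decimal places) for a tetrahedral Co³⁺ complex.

4.90 μB

Co³⁺: group 9, so d-count = 9 − 3 = 6.
With tetrahedral geometry the complex is necessarily high-spin.
Configuration: e³ t₂³ → 4 unpaired electrons.
μ(spin-only) = √[4(4+2)] = √24 ≈ 4.90 μB.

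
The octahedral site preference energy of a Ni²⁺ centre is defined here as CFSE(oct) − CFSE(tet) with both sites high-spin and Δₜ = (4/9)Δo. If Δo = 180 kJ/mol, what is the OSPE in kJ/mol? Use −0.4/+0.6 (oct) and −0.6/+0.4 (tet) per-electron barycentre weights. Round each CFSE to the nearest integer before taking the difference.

-152

Group 10 minus oxidation state +2 gives a d⁸ configuration for Ni²⁺.
In an octahedral site d⁸ (HS) is t₂g⁶ eg², giving CFSE(oct) = -1.2Δo = -216 kJ/mol.
Tetrahedral e⁴ t₂⁴ gives -0.8Δₜ = -0.8 × (4/9) × 180 = -64 kJ/mol.
OSPE = -216 − (-64) = -152 kJ/mol.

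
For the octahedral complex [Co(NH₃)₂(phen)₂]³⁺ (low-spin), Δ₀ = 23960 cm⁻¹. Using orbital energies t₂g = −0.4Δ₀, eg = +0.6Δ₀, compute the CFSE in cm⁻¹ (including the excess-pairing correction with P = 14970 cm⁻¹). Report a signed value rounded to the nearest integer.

-27564

Ligand charges: 2×(+0) from NH₃ and 2×(+0) from phen sum to +0; with overall charge +3, Co is +3.
Co is in group 9, so Co³⁺ is d⁶ (9 − 3 = 6).
The d⁶ electrons fill as t₂g⁶ eg⁰.
The orbital stabilization is -2.4Δ₀ = -2.4 × 23960 = -57504 cm⁻¹.
Relative to high-spin t₂g⁴ eg² (1 paired), the low-spin configuration has 2 additional pairs, contributing +2 × 14970 = +29940 cm⁻¹.
Net CFSE = -57504 + 29940 = -27564 cm⁻¹.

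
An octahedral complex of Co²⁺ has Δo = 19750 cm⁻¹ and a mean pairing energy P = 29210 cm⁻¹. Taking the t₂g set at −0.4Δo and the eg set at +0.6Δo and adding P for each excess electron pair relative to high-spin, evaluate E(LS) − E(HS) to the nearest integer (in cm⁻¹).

9460

Co²⁺: group 9, so d-count = 9 − 2 = 7.
High-spin d⁷ fills as t₂g⁵ eg² with CFSE 5(−0.4) + 2(+0.6) = -0.8Δo = -15800 cm⁻¹.
Low-spin t₂g⁶ eg¹ gives -1.8Δo = -35550 cm⁻¹, but forming 1 extra pair costs 1P = 29210 cm⁻¹, so E(LS) = -35550 + 29210 = -6340 cm⁻¹.
E(LS) − E(HS) = -6340 − (-15800) = 9460 cm⁻¹.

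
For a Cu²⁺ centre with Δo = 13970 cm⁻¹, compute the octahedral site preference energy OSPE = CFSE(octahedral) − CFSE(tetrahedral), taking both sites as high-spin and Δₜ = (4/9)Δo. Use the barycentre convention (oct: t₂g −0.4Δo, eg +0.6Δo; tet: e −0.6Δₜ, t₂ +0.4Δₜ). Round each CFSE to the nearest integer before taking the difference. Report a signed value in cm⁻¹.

-5898

Cu is in group 11, so Cu²⁺ is d⁹ (11 − 2 = 9).
In an octahedral site d⁹ (HS) is t₂g⁶ eg³, giving CFSE(oct) = -0.6Δo = -8382 cm⁻¹.
Tetrahedral e⁴ t₂⁵ gives -0.4Δₜ = -0.4 × (4/9) × 13970 = -2484 cm⁻¹.
Subtracting, OSPE = -8382 − (-2484) = -5898 cm⁻¹.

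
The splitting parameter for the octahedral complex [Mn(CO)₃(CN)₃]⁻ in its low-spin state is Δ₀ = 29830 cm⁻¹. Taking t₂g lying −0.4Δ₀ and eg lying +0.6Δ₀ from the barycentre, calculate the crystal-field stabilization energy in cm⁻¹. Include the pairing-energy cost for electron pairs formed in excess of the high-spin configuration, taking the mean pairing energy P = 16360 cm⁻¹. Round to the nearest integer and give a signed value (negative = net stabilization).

Ligand charges: 3×(+0) from CO and 3×(-1) from CN⁻ sum to -3; with overall charge -1, Mn is +2.
Mn sits in group 7; removing 2 electrons leaves Mn²⁺ with 7 − 2 = 5 d electrons.
The d⁵ electrons fill as t₂g⁵ eg⁰.
The orbital stabilization is -2.0Δ₀ = -2.0 × 29830 = -59660 cm⁻¹.
Pairing penalty: 2 pairs vs 0 in the high-spin reference → 2 extra × P = 32720 cm⁻¹.
Overall CFSE = -59660 + 32720 = -26940 cm⁻¹.

-26940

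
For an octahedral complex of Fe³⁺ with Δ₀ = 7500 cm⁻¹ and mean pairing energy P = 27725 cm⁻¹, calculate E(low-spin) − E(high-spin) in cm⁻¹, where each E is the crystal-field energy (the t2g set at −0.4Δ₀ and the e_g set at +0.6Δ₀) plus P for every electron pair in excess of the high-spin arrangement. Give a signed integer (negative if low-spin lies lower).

40450

Fe³⁺: group 8, so d-count = 8 − 3 = 5.
High-spin d⁵ fills as t2g^3 e_g^2 with CFSE 3(−0.4) + 2(+0.6) = 0.0Δ₀ = 0 cm⁻¹.
Low-spin t2g^5 e_g^0 gives -2.0Δ₀ = -15000 cm⁻¹, but forming 2 extra pairs costs 2P = 55450 cm⁻¹, so E(LS) = -15000 + 55450 = 40450 cm⁻¹.
The difference is 40450 − (0) = 40450 cm⁻¹, so high-spin lies lower.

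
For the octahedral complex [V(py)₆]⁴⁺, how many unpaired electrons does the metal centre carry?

py is neutral, so the +4 overall charge sits on V: oxidation state +4.
V is in group 5, so V⁴⁺ is d¹ (5 − 4 = 1).
For octahedral d¹ the high- and low-spin configurations coincide.
Configuration: t₂g¹ eg⁰, giving 1 unpaired electron.

1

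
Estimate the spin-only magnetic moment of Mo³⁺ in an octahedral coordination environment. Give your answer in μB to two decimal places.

3.87 μB

Mo³⁺: group 6, so d-count = 6 − 3 = 3.
Configuration: t2g^3 e_g^0 → 3 unpaired electrons.
μ(spin-only) = √[3(3+2)] = √15 ≈ 3.87 μB.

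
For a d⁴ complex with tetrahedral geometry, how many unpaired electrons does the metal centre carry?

4

With tetrahedral geometry the complex is necessarily high-spin.
Configuration: e^2 t2^2, giving 4 unpaired electrons.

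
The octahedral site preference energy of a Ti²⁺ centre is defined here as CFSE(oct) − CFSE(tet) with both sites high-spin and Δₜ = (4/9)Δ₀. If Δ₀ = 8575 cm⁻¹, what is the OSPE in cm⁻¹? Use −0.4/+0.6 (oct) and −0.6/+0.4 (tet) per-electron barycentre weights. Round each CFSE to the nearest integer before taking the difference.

Group 4 minus oxidation state +2 gives a d² configuration for Ti²⁺.
In an octahedral site d² (HS) is t₂g² eg⁰, giving CFSE(oct) = -0.8Δ₀ = -6860 cm⁻¹.
Tetrahedral e² t₂⁰ gives -1.2Δₜ = -1.2 × (4/9) × 8575 = -4573 cm⁻¹.
OSPE = CFSE(oct) − CFSE(tet) = -6860 − (-4573) = -2287 cm⁻¹.

-2287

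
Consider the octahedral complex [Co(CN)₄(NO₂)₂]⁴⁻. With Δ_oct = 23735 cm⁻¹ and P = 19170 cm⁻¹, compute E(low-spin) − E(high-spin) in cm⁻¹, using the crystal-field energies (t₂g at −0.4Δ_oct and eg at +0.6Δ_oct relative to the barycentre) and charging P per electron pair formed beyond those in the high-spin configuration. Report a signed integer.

-4565

Ligand charges: 4×(-1) from CN⁻ and 2×(-1) from NO₂⁻ sum to -6; with overall charge -4, Co is +2.
Co sits in group 9; removing 2 electrons leaves Co²⁺ with 9 − 2 = 7 d electrons.
High-spin: t₂g⁵ eg², CFSE = -0.8Δ_oct = -18988 cm⁻¹.
Low-spin t₂g⁶ eg¹ gives -1.8Δ_oct = -42723 cm⁻¹, but forming 1 extra pair costs 1P = 19170 cm⁻¹, so E(LS) = -42723 + 19170 = -23553 cm⁻¹.
Thus E(LS) − E(HS) = -4565 cm⁻¹.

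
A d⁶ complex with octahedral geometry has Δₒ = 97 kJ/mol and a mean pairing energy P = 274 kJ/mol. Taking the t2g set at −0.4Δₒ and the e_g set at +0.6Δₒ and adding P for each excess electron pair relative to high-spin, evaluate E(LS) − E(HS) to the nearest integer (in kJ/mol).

354

High-spin d⁶ fills as t2g^4 e_g^2 with CFSE 4(−0.4) + 2(+0.6) = -0.4Δₒ = -39 kJ/mol.
For low-spin the configuration is t2g^6 e_g^0: orbital energy -2.4 × 97 = -233 kJ/mol, and 2 additional pairs relative to high-spin add 548 kJ/mol, giving 315 kJ/mol.
E(LS) − E(HS) = 315 − (-39) = 354 kJ/mol.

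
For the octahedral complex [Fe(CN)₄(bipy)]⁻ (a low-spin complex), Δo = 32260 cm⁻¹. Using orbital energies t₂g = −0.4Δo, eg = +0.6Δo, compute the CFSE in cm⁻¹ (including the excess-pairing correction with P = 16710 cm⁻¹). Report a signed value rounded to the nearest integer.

Ligand charges: 4×(-1) from CN⁻ and 1×(+0) from bipy sum to -4; with overall charge -1, Fe is +3.
Fe³⁺: group 8, so d-count = 8 − 3 = 5.
Electron filling gives t₂g⁵ eg⁰.
Orbital CFSE = 5(-0.4) + 0(0.6) = -2.0Δo = -2.0 × 32260 = -64520 cm⁻¹.
Relative to high-spin t₂g³ eg² (0 paired), the low-spin configuration has 2 additional pairs, contributing +2 × 16710 = +33420 cm⁻¹.
Overall CFSE = -64520 + 33420 = -31100 cm⁻¹.

-31100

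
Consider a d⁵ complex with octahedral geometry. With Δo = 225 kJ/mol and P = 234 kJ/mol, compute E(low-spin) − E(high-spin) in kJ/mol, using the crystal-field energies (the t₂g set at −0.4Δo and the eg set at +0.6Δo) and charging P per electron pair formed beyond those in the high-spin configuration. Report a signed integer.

18

High-spin: t₂g³ eg², CFSE = 0.0Δo = 0 kJ/mol.
Low-spin t₂g⁵ eg⁰ gives -2.0Δo = -450 kJ/mol, but forming 2 extra pairs costs 2P = 468 kJ/mol, so E(LS) = -450 + 468 = 18 kJ/mol.
Thus E(LS) − E(HS) = 18 kJ/mol.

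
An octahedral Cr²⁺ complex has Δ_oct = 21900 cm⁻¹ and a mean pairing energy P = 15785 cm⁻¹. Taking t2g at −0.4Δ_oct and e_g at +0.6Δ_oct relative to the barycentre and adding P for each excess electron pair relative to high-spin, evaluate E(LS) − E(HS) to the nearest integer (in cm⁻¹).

Group 6 minus oxidation state +2 gives a d⁴ configuration for Cr²⁺.
High-spin: t2g^3 e_g^1, CFSE = -0.6Δ_oct = -13140 cm⁻¹.
For low-spin the configuration is t2g^4 e_g^0: orbital energy -1.6 × 21900 = -35040 cm⁻¹, and 1 additional pair relative to high-spin adds 15785 cm⁻¹, giving -19255 cm⁻¹.
Thus E(LS) − E(HS) = -6115 cm⁻¹.

-6115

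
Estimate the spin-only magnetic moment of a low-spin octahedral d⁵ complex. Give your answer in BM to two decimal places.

Configuration: t2g^5 e_g^0 → 1 unpaired electron.
μ(spin-only) = √[1(1+2)] = √3 ≈ 1.73 BM.

1.73 BM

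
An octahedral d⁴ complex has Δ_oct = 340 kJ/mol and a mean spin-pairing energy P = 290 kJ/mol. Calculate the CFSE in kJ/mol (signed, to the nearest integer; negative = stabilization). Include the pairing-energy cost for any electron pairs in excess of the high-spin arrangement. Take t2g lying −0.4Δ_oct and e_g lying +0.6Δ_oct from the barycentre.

With Δ_oct > P the complex is low-spin.
Filling d⁴ accordingly: t2g^4 e_g^0.
Orbital CFSE = -1.6Δ_oct = -1.6 × 340 = -544 kJ/mol.
Excess pairs vs high-spin: 1 − 0 = 1; pairing cost = +290 kJ/mol.
Net CFSE = -544 + 290 = -254 kJ/mol.

-254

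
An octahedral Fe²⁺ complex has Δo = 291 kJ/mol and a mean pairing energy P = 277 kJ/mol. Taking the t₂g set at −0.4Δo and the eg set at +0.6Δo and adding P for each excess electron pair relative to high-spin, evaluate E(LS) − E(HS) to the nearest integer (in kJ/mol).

Group 8 minus oxidation state +2 gives a d⁶ configuration for Fe²⁺.
In the high-spin limit (t₂g⁴ eg²) the orbital term is -0.4Δo = -116 kJ/mol, with no excess pairing.
Low-spin t₂g⁶ eg⁰ gives -2.4Δo = -698 kJ/mol, but forming 2 extra pairs costs 2P = 554 kJ/mol, so E(LS) = -698 + 554 = -144 kJ/mol.
The difference is -144 − (-116) = -28 kJ/mol, so low-spin lies lower.

-28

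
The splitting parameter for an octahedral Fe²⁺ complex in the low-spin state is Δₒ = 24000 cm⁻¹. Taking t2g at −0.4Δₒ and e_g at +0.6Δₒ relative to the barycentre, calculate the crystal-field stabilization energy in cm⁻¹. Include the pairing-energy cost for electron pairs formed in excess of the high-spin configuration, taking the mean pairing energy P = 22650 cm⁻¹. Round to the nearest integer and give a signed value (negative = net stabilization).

Fe is in group 8, so Fe²⁺ is d⁶ (8 − 2 = 6).
The d⁶ electrons fill as t2g^6 e_g^0.
CFSE(orbital) = 6×(-0.4Δₒ) + 0×(0.6Δₒ) = -2.4Δₒ; with Δₒ = 24000 cm⁻¹ that is -57600 cm⁻¹.
Relative to high-spin t2g^4 e_g^2 (1 paired), the low-spin configuration has 2 additional pairs, contributing +2 × 22650 = +45300 cm⁻¹.
Net CFSE = -57600 + 45300 = -12300 cm⁻¹.

-12300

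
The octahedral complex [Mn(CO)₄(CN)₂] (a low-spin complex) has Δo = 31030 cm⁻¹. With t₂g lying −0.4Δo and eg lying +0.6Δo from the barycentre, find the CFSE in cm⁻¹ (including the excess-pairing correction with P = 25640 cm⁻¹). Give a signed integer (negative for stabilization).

Ligand charges: 4×(+0) from CO and 2×(-1) from CN⁻ sum to -2; with overall charge +0, Mn is +2.
Mn is in group 7, so Mn²⁺ is d⁵ (7 − 2 = 5).
Electron filling gives t₂g⁵ eg⁰.
CFSE(orbital) = 5×(-0.4Δo) + 0×(0.6Δo) = -2.0Δo; with Δo = 31030 cm⁻¹ that is -62060 cm⁻¹.
Relative to high-spin t₂g³ eg² (0 paired), the low-spin configuration has 2 additional pairs, contributing +2 × 25640 = +51280 cm⁻¹.
Overall CFSE = -62060 + 51280 = -10780 cm⁻¹.

-10780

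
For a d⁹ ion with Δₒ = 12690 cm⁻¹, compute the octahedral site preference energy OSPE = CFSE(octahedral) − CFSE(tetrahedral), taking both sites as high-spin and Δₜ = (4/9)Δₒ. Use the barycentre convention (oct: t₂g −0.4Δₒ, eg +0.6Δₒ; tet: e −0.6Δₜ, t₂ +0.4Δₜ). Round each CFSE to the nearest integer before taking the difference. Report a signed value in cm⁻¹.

Octahedral (high-spin): t₂g⁶ eg³, CFSE = 6(−0.4) + 3(+0.6) = -0.6Δₒ = -0.6 × 12690 = -7614 cm⁻¹.
Tetrahedral e⁴ t₂⁵ gives -0.4Δₜ = -0.4 × (4/9) × 12690 = -2256 cm⁻¹.
OSPE = -7614 − (-2256) = -5358 cm⁻¹.

-5358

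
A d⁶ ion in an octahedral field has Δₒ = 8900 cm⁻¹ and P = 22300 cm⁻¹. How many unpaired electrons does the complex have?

Δₒ < P, so pairing is avoided: the ground state is high-spin.
Filling d⁶ accordingly: t₂g⁴ eg².
Unpaired electrons: 4.

4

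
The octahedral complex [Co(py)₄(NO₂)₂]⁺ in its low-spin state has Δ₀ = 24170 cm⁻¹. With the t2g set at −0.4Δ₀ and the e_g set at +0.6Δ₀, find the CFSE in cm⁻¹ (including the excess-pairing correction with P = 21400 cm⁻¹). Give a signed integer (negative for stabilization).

Ligand charges: 4×(+0) from py and 2×(-1) from NO₂⁻ sum to -2; with overall charge +1, Co is +3.
Group 9 minus oxidation state +3 gives a d⁶ configuration for Co³⁺.
Electron filling gives t2g^6 e_g^0.
Orbital CFSE = 6(-0.4) + 0(0.6) = -2.4Δ₀ = -2.4 × 24170 = -58008 cm⁻¹.
High-spin d⁶ would be t2g^4 e_g^2 with 1 pair; low-spin has 3, so 2 excess pairs cost +2P = +42800 cm⁻¹.
Net CFSE = -58008 + 42800 = -15208 cm⁻¹.

-15208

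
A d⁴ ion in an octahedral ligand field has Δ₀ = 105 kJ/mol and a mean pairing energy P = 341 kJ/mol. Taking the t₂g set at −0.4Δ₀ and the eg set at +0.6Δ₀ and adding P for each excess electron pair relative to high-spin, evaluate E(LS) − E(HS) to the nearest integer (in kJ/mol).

236

High-spin: t₂g³ eg¹, CFSE = -0.6Δ₀ = -63 kJ/mol.
For low-spin the configuration is t₂g⁴ eg⁰: orbital energy -1.6 × 105 = -168 kJ/mol, and 1 additional pair relative to high-spin adds 341 kJ/mol, giving 173 kJ/mol.
E(LS) − E(HS) = 173 − (-63) = 236 kJ/mol.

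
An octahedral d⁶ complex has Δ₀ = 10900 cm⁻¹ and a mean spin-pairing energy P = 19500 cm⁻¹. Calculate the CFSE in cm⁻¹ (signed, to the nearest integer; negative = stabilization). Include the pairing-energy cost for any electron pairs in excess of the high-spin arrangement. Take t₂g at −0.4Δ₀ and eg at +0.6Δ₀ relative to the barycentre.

-4360

Here Δ₀ < P (10900 < 19500), so the high-spin state is favoured.
Configuration: t₂g⁴ eg².
Orbital CFSE = -0.4Δ₀ = -0.4 × 10900 = -4360 cm⁻¹.
High-spin has no excess pairs, so no pairing correction applies.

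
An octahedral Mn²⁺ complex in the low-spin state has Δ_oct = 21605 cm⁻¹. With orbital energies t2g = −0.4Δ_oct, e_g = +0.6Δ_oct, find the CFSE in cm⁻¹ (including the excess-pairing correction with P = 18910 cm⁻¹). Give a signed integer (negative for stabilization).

-5390

Group 7 minus oxidation state +2 gives a d⁵ configuration for Mn²⁺.
Configuration: t2g^5 e_g^0.
CFSE(orbital) = 5×(-0.4Δ_oct) + 0×(0.6Δ_oct) = -2.0Δ_oct; with Δ_oct = 21605 cm⁻¹ that is -43210 cm⁻¹.
Pairing penalty: 2 pairs vs 0 in the high-spin reference → 2 extra × P = 37820 cm⁻¹.
Combining: -43210 + 37820 = -5390 cm⁻¹.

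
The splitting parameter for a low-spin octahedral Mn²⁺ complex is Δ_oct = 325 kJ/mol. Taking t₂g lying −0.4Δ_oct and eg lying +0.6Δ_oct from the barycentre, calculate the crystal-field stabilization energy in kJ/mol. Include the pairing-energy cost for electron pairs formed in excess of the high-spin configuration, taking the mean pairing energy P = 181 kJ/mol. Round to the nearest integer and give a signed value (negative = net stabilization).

Group 7 minus oxidation state +2 gives a d⁵ configuration for Mn²⁺.
Electron filling gives t₂g⁵ eg⁰.
Orbital CFSE = 5(-0.4) + 0(0.6) = -2.0Δ_oct = -2.0 × 325 = -650 kJ/mol.
High-spin d⁵ would be t₂g³ eg² with 0 pairs; low-spin has 2, so 2 excess pairs cost +2P = +362 kJ/mol.
Combining: -650 + 362 = -288 kJ/mol.

-288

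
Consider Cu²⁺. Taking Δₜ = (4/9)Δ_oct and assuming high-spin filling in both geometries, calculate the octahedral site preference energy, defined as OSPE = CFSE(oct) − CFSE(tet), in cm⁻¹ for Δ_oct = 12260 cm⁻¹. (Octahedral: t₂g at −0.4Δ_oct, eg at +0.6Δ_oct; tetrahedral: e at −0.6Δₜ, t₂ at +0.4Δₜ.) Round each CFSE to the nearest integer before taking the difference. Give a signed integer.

-5176

Group 11 minus oxidation state +2 gives a d⁹ configuration for Cu²⁺.
Octahedral high-spin t2g^6 e_g^3: CFSE = -0.6 × 12260 = -7356 cm⁻¹.
Tetrahedral: e^4 t2^5, CFSE = 4(−0.6) + 5(+0.4) = -0.4Δₜ = -0.4 × (4/9) × 12260 = -2180 cm⁻¹.
Subtracting, OSPE = -7356 − (-2180) = -5176 cm⁻¹.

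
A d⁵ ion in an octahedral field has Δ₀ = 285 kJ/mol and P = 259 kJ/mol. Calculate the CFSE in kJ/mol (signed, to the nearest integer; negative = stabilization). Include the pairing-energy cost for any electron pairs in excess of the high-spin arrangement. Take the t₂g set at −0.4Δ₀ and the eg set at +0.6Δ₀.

Here Δ₀ > P (285 > 259), so the low-spin state is favoured.
Configuration: t₂g⁵ eg⁰.
Orbital CFSE = -2.0Δ₀ = -2.0 × 285 = -570 kJ/mol.
Excess pairs vs high-spin: 2 − 0 = 2; pairing cost = +518 kJ/mol.
Net CFSE = -570 + 518 = -52 kJ/mol.

-52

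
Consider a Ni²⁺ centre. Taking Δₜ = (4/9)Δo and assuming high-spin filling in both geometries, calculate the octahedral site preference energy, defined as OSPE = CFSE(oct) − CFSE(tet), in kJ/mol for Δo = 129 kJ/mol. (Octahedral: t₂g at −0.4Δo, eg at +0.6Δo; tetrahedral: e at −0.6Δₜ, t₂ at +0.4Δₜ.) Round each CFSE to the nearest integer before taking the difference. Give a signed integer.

-109

Ni sits in group 10; removing 2 electrons leaves Ni²⁺ with 10 − 2 = 8 d electrons.
Octahedral high-spin t2g^6 e_g^2: CFSE = -1.2 × 129 = -155 kJ/mol.
Tetrahedral: e^4 t2^4, CFSE = 4(−0.6) + 4(+0.4) = -0.8Δₜ = -0.8 × (4/9) × 129 = -46 kJ/mol.
OSPE = -155 − (-46) = -109 kJ/mol.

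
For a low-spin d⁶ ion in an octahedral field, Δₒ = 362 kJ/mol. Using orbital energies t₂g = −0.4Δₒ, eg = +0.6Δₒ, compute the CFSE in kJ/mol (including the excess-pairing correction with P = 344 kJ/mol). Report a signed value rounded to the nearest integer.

The d⁶ electrons fill as t₂g⁶ eg⁰.
Orbital CFSE = 6(-0.4) + 0(0.6) = -2.4Δₒ = -2.4 × 362 = -869 kJ/mol.
Pairing penalty: 3 pairs vs 1 in the high-spin reference → 2 extra × P = 688 kJ/mol.
Net CFSE = -869 + 688 = -181 kJ/mol.

-181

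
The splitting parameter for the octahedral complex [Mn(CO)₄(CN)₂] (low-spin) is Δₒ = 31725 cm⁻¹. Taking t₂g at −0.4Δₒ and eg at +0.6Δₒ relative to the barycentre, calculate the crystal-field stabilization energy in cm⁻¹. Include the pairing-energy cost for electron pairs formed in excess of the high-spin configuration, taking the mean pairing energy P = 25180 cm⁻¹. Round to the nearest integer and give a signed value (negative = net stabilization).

Ligand charges: 4×(+0) from CO and 2×(-1) from CN⁻ sum to -2; with overall charge +0, Mn is +2.
Group 7 minus oxidation state +2 gives a d⁵ configuration for Mn²⁺.
The d⁵ electrons fill as t₂g⁵ eg⁰.
Orbital CFSE = 5(-0.4) + 0(0.6) = -2.0Δₒ = -2.0 × 31725 = -63450 cm⁻¹.
Relative to high-spin t₂g³ eg² (0 paired), the low-spin configuration has 2 additional pairs, contributing +2 × 25180 = +50360 cm⁻¹.
Combining: -63450 + 50360 = -13090 cm⁻¹.

-13090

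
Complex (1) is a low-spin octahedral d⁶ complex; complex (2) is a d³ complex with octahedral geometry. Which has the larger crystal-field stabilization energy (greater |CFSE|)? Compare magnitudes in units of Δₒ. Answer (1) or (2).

(1)

(1): t2g^6 e_g^0, CFSE = -2.4Δₒ.
(2): For octahedral d³ the high- and low-spin configurations coincide; t2g^3 e_g^0, CFSE = -1.2Δₒ.
So (1) has the larger |CFSE|.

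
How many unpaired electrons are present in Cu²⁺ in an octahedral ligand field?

1

Cu²⁺: group 11, so d-count = 11 − 2 = 9.
For octahedral d⁹ the high- and low-spin configurations coincide.
Configuration: t2g^6 e_g^3, giving 1 unpaired electron.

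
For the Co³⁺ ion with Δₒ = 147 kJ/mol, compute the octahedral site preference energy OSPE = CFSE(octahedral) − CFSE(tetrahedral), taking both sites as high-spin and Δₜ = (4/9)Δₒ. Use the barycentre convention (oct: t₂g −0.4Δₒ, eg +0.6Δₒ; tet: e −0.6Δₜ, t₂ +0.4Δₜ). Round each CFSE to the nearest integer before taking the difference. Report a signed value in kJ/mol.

Co is in group 9, so Co³⁺ is d⁶ (9 − 3 = 6).
Octahedral high-spin t2g^4 e_g^2: CFSE = -0.4 × 147 = -59 kJ/mol.
In a tetrahedral site the filling is e^3 t2^3: CFSE(tet) = -0.6Δₜ = -0.6 × (4/9)(147) = -39 kJ/mol.
Subtracting, OSPE = -59 − (-39) = -20 kJ/mol.

-20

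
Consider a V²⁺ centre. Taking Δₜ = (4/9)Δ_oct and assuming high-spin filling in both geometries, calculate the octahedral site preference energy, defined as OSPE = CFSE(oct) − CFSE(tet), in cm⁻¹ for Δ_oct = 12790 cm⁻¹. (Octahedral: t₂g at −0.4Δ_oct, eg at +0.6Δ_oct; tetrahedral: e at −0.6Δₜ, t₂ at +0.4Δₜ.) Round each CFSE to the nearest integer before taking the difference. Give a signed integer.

-10800

Group 5 minus oxidation state +2 gives a d³ configuration for V²⁺.
Octahedral (high-spin): t₂g³ eg⁰, CFSE = 3(−0.4) + 0(+0.6) = -1.2Δ_oct = -1.2 × 12790 = -15348 cm⁻¹.
In a tetrahedral site the filling is e² t₂¹: CFSE(tet) = -0.8Δₜ = -0.8 × (4/9)(12790) = -4548 cm⁻¹.
OSPE = -15348 − (-4548) = -10800 cm⁻¹.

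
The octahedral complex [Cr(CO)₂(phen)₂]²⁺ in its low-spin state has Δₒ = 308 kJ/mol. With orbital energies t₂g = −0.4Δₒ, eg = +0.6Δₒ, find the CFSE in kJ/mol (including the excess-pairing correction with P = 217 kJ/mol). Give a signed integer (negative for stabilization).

-276

Ligand charges: 2×(+0) from CO and 2×(+0) from phen sum to +0; with overall charge +2, Cr is +2.
Cr²⁺: group 6, so d-count = 6 − 2 = 4.
Configuration: t₂g⁴ eg⁰.
CFSE(orbital) = 4×(-0.4Δₒ) + 0×(0.6Δₒ) = -1.6Δₒ; with Δₒ = 308 kJ/mol that is -493 kJ/mol.
High-spin d⁴ would be t₂g³ eg¹ with 0 pairs; low-spin has 1, so 1 excess pair costs +1P = +217 kJ/mol.
Combining: -493 + 217 = -276 kJ/mol.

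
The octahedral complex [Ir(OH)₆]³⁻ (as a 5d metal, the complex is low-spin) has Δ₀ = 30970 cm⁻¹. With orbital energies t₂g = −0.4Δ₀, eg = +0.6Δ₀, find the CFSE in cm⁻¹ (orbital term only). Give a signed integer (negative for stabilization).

-74328

Each OH⁻ contributes -1; 6 × (-1) = -6. With overall charge -3, Ir is in the +3 oxidation state.
Ir sits in group 9; removing 3 electrons leaves Ir³⁺ with 9 − 3 = 6 d electrons.
Configuration: t₂g⁶ eg⁰.
The orbital stabilization is -2.4Δ₀ = -2.4 × 30970 = -74328 cm⁻¹.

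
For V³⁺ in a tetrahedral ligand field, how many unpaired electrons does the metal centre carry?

2

V³⁺: group 5, so d-count = 5 − 3 = 2.
Tetrahedral splitting is small, so the complex is high-spin.
Configuration: e² t₂⁰, giving 2 unpaired electrons.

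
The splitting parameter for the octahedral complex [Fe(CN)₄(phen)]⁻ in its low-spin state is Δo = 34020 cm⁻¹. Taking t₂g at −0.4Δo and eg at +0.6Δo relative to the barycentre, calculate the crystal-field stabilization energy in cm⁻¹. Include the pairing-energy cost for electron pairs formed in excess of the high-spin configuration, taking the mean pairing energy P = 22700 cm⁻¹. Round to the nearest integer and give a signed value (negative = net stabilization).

Ligand charges: 4×(-1) from CN⁻ and 1×(+0) from phen sum to -4; with overall charge -1, Fe is +3.
Group 8 minus oxidation state +3 gives a d⁵ configuration for Fe³⁺.
Electron filling gives t₂g⁵ eg⁰.
Orbital CFSE = 5(-0.4) + 0(0.6) = -2.0Δo = -2.0 × 34020 = -68040 cm⁻¹.
Relative to high-spin t₂g³ eg² (0 paired), the low-spin configuration has 2 additional pairs, contributing +2 × 22700 = +45400 cm⁻¹.
Net CFSE = -68040 + 45400 = -22640 cm⁻¹.

-22640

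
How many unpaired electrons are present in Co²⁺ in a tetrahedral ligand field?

Co sits in group 9; removing 2 electrons leaves Co²⁺ with 9 − 2 = 7 d electrons.
Tetrahedral fields are weak (Δₜ ≈ 4/9 Δₒ), so electrons fill high-spin.
Configuration: e⁴ t₂³, giving 3 unpaired electrons.

3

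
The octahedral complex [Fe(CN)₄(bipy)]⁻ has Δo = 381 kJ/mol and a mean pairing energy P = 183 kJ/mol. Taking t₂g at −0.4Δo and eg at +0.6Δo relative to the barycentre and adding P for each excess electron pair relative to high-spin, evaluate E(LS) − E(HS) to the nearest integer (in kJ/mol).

-396

Ligand charges: 4×(-1) from CN⁻ and 1×(+0) from bipy sum to -4; with overall charge -1, Fe is +3.
Fe is in group 8, so Fe³⁺ is d⁵ (8 − 3 = 5).
High-spin d⁵ fills as t₂g³ eg² with CFSE 3(−0.4) + 2(+0.6) = 0.0Δo = 0 kJ/mol.
Low-spin: t₂g⁵ eg⁰, orbital CFSE = -2.0Δo = -762 kJ/mol; plus 2 excess pairs × P = +366 kJ/mol; total -396 kJ/mol.
E(LS) − E(HS) = -396 − (0) = -396 kJ/mol.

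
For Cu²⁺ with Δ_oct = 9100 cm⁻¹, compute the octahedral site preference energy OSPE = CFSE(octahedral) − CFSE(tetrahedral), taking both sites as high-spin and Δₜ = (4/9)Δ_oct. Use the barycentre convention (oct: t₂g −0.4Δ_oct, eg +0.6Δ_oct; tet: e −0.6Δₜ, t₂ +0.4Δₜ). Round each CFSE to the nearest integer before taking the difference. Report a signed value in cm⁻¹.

-3842

Cu is in group 11, so Cu²⁺ is d⁹ (11 − 2 = 9).
In an octahedral site d⁹ (HS) is t₂g⁶ eg³, giving CFSE(oct) = -0.6Δ_oct = -5460 cm⁻¹.
In a tetrahedral site the filling is e⁴ t₂⁵: CFSE(tet) = -0.4Δₜ = -0.4 × (4/9)(9100) = -1618 cm⁻¹.
Subtracting, OSPE = -5460 − (-1618) = -3842 cm⁻¹.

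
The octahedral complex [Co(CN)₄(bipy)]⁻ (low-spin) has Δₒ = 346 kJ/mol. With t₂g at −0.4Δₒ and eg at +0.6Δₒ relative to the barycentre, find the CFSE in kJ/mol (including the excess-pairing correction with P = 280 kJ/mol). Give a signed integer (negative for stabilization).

-270

Ligand charges: 4×(-1) from CN⁻ and 1×(+0) from bipy sum to -4; with overall charge -1, Co is +3.
Group 9 minus oxidation state +3 gives a d⁶ configuration for Co³⁺.
Electron filling gives t₂g⁶ eg⁰.
CFSE(orbital) = 6×(-0.4Δₒ) + 0×(0.6Δₒ) = -2.4Δₒ; with Δₒ = 346 kJ/mol that is -830 kJ/mol.
Relative to high-spin t₂g⁴ eg² (1 paired), the low-spin configuration has 2 additional pairs, contributing +2 × 280 = +560 kJ/mol.
Net CFSE = -830 + 560 = -270 kJ/mol.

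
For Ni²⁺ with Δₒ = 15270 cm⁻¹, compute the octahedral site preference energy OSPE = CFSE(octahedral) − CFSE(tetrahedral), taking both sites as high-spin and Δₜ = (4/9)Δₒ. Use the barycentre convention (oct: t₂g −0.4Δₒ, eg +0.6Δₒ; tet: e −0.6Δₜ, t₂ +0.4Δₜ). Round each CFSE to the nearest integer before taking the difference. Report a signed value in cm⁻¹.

Group 10 minus oxidation state +2 gives a d⁸ configuration for Ni²⁺.
In an octahedral site d⁸ (HS) is t₂g⁶ eg², giving CFSE(oct) = -1.2Δₒ = -18324 cm⁻¹.
Tetrahedral: e⁴ t₂⁴, CFSE = 4(−0.6) + 4(+0.4) = -0.8Δₜ = -0.8 × (4/9) × 15270 = -5429 cm⁻¹.
OSPE = CFSE(oct) − CFSE(tet) = -18324 − (-5429) = -12895 cm⁻¹.

-12895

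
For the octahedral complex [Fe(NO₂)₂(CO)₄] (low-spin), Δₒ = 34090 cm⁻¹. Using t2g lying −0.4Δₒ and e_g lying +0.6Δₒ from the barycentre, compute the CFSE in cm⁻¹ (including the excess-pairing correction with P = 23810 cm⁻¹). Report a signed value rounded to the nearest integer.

-34196

Ligand charges: 2×(-1) from NO₂⁻ and 4×(+0) from CO sum to -2; with overall charge +0, Fe is +2.
Fe is in group 8, so Fe²⁺ is d⁶ (8 − 2 = 6).
Electron filling gives t2g^6 e_g^0.
Orbital CFSE = 6(-0.4) + 0(0.6) = -2.4Δₒ = -2.4 × 34090 = -81816 cm⁻¹.
Relative to high-spin t2g^4 e_g^2 (1 paired), the low-spin configuration has 2 additional pairs, contributing +2 × 23810 = +47620 cm⁻¹.
Net CFSE = -81816 + 47620 = -34196 cm⁻¹.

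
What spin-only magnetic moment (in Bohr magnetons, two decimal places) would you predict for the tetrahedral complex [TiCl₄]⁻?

Each Cl⁻ contributes -1; 4 × (-1) = -4. With overall charge -1, Ti is in the +3 oxidation state.
Group 4 minus oxidation state +3 gives a d¹ configuration for Ti³⁺.
With tetrahedral geometry the complex is necessarily high-spin.
Configuration: e¹ t₂⁰ → 1 unpaired electron.
μ(spin-only) = √[1(1+2)] = √3 ≈ 1.73 Bohr magnetons.

1.73 Bohr magnetons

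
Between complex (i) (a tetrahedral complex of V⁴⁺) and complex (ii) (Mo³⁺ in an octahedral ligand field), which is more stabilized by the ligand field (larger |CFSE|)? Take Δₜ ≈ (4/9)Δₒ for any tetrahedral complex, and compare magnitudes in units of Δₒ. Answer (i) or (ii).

(i): Group 5 minus oxidation state +4 gives a d¹ configuration for V⁴⁺; Tetrahedral fields are weak (Δₜ ≈ 4/9 Δₒ), so electrons fill high-spin; e^1 t2^0, CFSE = -0.6Δₜ ≈ -0.27Δₒ.
(ii): Group 6 minus oxidation state +3 gives a d³ configuration for Mo³⁺; t₂g³ eg⁰, CFSE = -1.2Δₒ.
So (ii) has the larger |CFSE|.

(ii)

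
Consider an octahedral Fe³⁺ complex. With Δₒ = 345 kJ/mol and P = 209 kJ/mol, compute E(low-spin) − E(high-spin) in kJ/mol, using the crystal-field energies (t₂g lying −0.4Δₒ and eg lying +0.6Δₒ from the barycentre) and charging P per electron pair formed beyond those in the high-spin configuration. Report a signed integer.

Fe³⁺: group 8, so d-count = 8 − 3 = 5.
In the high-spin limit (t₂g³ eg²) the orbital term is 0.0Δₒ = 0 kJ/mol, with no excess pairing.
Low-spin: t₂g⁵ eg⁰, orbital CFSE = -2.0Δₒ = -690 kJ/mol; plus 2 excess pairs × P = +418 kJ/mol; total -272 kJ/mol.
E(LS) − E(HS) = -272 − (0) = -272 kJ/mol.

-272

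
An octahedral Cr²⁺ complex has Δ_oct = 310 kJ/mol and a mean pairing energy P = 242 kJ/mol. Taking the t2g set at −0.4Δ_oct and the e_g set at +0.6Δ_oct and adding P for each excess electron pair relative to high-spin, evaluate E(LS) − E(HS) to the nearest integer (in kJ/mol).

-68

Cr²⁺: group 6, so d-count = 6 − 2 = 4.
In the high-spin limit (t2g^3 e_g^1) the orbital term is -0.6Δ_oct = -186 kJ/mol, with no excess pairing.
Low-spin t2g^4 e_g^0 gives -1.6Δ_oct = -496 kJ/mol, but forming 1 extra pair costs 1P = 242 kJ/mol, so E(LS) = -496 + 242 = -254 kJ/mol.
E(LS) − E(HS) = -254 − (-186) = -68 kJ/mol.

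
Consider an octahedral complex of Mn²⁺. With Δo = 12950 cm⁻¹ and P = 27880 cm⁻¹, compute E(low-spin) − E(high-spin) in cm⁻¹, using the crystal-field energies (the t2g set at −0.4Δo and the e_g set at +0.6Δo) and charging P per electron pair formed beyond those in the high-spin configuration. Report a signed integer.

29860

Mn sits in group 7; removing 2 electrons leaves Mn²⁺ with 7 − 2 = 5 d electrons.
High-spin d⁵ fills as t2g^3 e_g^2 with CFSE 3(−0.4) + 2(+0.6) = 0.0Δo = 0 cm⁻¹.
For low-spin the configuration is t2g^5 e_g^0: orbital energy -2.0 × 12950 = -25900 cm⁻¹, and 2 additional pairs relative to high-spin add 55760 cm⁻¹, giving 29860 cm⁻¹.
Thus E(LS) − E(HS) = 29860 cm⁻¹.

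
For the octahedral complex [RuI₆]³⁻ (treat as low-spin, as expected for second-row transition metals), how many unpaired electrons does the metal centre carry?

Each I⁻ contributes -1; 6 × (-1) = -6. With overall charge -3, Ru is in the +3 oxidation state.
Ru³⁺: group 8, so d-count = 8 − 3 = 5.
Configuration: t2g^5 e_g^0, giving 1 unpaired electron.

1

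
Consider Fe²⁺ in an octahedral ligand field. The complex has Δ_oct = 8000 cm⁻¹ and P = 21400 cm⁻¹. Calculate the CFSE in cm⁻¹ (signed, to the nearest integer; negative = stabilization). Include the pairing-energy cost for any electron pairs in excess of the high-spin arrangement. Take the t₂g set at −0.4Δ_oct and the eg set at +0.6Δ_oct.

Group 8 minus oxidation state +2 gives a d⁶ configuration for Fe²⁺.
Here Δ_oct < P (8000 < 21400), so the high-spin state is favoured.
Configuration: t₂g⁴ eg².
Orbital CFSE = -0.4Δ_oct = -0.4 × 8000 = -3200 cm⁻¹.
High-spin has no excess pairs, so no pairing correction applies.

-3200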